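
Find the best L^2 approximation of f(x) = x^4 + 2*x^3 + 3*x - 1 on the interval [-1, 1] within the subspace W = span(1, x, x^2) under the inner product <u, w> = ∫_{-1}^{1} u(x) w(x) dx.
g(x) = 6*x^2/7 + 21*x/5 - 38/35

The best approximation g ∈ W is the orthogonal projection of f onto W. Writing g = a_0 + a_1 x + a_2 x^2, the coefficients solve the normal equations G · a = b where
  G_{ij} = <φ_i, φ_j> and b_i = <f, φ_i>, with φ_0 = 1, φ_1 = x, φ_2 = x^2.
G =
  [2, 0, 2/3]
  [0, 2/3, 0]
  [2/3, 0, 2/5],
b = (-8/5, 14/5, -8/21).
Solving gives a_0 = -38/35, a_1 = 21/5, a_2 = 6/7, so
  g(x) = 6*x^2/7 + 21*x/5 - 38/35.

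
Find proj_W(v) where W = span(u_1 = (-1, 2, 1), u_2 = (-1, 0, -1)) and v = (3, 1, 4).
proj_W(v) = (3, 1, 4)

Set up U = [u_1 | ... | u_2] ∈ R^(3×2). The projector onto W = col(U) is P = U (U^T U)^(-1) U^T.
Compute U^T U =
  [6, 0]
  [0, 2],
and U^T v = (3, -7).
Solve U^T U · c = U^T v for the coefficients: c = (1/2, -7/2). The projection is proj_W(v) = U c.
Check: (v - proj_W(v)) · u_1 = 0  (should be 0).
Check: (v - proj_W(v)) · u_2 = 0  (should be 0).
Result: proj_W(v) = (3, 1, 4).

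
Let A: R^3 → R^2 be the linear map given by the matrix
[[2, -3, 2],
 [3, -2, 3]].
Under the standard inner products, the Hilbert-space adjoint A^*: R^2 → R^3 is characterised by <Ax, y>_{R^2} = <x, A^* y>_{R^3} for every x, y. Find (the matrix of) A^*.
A^* = A^T =
[[2, 3],
 [-3, -2],
 [2, 3]]

For real matrices with standard dot products, the defining identity <Ax, y> = <x, A^* y> gives (Ax)^T y = x^T (A^*) y, i.e. x^T A^T y = x^T (A^*) y. Since this holds for all x, y, we must have A^* = A^T. Therefore
A^* =
[[2, 3],
 [-3, -2],
 [2, 3]].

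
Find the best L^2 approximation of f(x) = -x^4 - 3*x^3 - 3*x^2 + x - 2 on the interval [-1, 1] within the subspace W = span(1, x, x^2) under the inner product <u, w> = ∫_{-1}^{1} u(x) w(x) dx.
g(x) = -27*x^2/7 - 4*x/5 - 67/35

The best approximation g ∈ W is the orthogonal projection of f onto W. Writing g = a_0 + a_1 x + a_2 x^2, the coefficients solve the normal equations G · a = b where
  G_{ij} = <φ_i, φ_j> and b_i = <f, φ_i>, with φ_0 = 1, φ_1 = x, φ_2 = x^2.
G =
  [2, 0, 2/3]
  [0, 2/3, 0]
  [2/3, 0, 2/5],
b = (-32/5, -8/15, -296/105).
Solving gives a_0 = -67/35, a_1 = -4/5, a_2 = -27/7, so
  g(x) = -27*x^2/7 - 4*x/5 - 67/35.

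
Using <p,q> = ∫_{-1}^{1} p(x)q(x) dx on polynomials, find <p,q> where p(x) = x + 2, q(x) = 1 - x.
<p,q> = 10/3

Expand the product: p(x)·q(x) = -x^2 - x + 2.
∫_{-1}^{1} of each monomial x^k gives [2/(k+1) if k even, 0 if k odd]. Integrating term-by-term (or equivalently evaluating the antiderivative F(x) = -x^3/3 - x^2/2 + 2*x at the endpoints):
  F(1) − F(−1) = 7/6 − (-13/6) = 10/3.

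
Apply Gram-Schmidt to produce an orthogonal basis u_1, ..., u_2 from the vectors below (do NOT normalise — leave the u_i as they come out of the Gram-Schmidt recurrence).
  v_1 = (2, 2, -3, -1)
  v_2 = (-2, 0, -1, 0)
Orthogonal basis:
  u_1 = (2, 2, -3, -1)
  u_2 = (-17/9, 1/9, -7/6, -1/18)

Apply the Gram-Schmidt recurrence
  u_1 = v_1
  u_i = v_i − Σ_{j<i} ((v_i · u_j) / (u_j · u_j)) · u_j.

Step by step this gives:
  u_1 = (2, 2, -3, -1)
  u_2 = (-17/9, 1/9, -7/6, -1/18)

Orthogonality check:
  u_2 · u_1 = 0 (should be 0)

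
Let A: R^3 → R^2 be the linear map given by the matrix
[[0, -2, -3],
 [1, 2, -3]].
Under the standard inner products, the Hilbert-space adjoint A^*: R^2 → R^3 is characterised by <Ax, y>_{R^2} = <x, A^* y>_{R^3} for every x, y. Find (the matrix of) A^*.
A^* = A^T =
[[0, 1],
 [-2, 2],
 [-3, -3]]

For real matrices with standard dot products, the defining identity <Ax, y> = <x, A^* y> gives (Ax)^T y = x^T (A^*) y, i.e. x^T A^T y = x^T (A^*) y. Since this holds for all x, y, we must have A^* = A^T. Therefore
A^* =
[[0, 1],
 [-2, 2],
 [-3, -3]].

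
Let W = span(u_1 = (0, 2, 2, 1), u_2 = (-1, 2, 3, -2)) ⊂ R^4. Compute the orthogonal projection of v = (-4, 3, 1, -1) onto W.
proj_W(v) = (-79/98, 85/49, 249/98, -76/49)

Set up U = [u_1 | ... | u_2] ∈ R^(4×2). The projector onto W = col(U) is P = U (U^T U)^(-1) U^T.
Compute U^T U =
  [9, 8]
  [8, 18],
and U^T v = (7, 15).
Solve U^T U · c = U^T v for the coefficients: c = (3/49, 79/98). The projection is proj_W(v) = U c.
Check: (v - proj_W(v)) · u_1 = 0  (should be 0).
Check: (v - proj_W(v)) · u_2 = 0  (should be 0).
Result: proj_W(v) = (-79/98, 85/49, 249/98, -76/49).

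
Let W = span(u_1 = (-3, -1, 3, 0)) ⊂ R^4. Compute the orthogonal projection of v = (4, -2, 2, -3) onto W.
proj_W(v) = (12/19, 4/19, -12/19, 0)

Set up U = [u_1 | ... | u_1] ∈ R^(4×1). The projector onto W = col(U) is P = U (U^T U)^(-1) U^T.
Compute U^T U =
  [19],
and U^T v = (-4).
Solve U^T U · c = U^T v for the coefficients: c = (-4/19). The projection is proj_W(v) = U c.
Check: (v - proj_W(v)) · u_1 = 0  (should be 0).
Result: proj_W(v) = (12/19, 4/19, -12/19, 0).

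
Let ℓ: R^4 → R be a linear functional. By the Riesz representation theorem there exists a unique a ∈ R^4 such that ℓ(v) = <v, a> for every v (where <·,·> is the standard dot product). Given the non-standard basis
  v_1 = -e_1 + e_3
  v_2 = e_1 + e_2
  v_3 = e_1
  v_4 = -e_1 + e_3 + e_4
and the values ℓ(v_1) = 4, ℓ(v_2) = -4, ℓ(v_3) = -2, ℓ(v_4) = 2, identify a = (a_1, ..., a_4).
a = (-2, -2, 2, -2)

Write a = (a_1, ..., a_4) in the standard basis. For each basis vector v_i, ℓ(v_i) = <v_i, a> is a linear equation in the a_j's. Collect the n equations into a matrix system V a = ℓ, where row i of V is v_i (expressed in the standard basis). Since V is invertible (lower-triangular with 1s on the diagonal, up to permutation), solve by back-substitution:
  V =
[[-1, 0, 1, 0],
 [1, 1, 0, 0],
 [1, 0, 0, 0],
 [-1, 0, 1, 1]]
  V a = (4, -4, -2, 2)
Solving gives a = (-2, -2, 2, -2).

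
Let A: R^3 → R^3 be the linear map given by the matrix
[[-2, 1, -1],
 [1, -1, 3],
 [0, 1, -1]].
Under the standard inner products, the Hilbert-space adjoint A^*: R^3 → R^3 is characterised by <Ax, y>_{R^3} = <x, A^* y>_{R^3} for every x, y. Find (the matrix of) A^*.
A^* = A^T =
[[-2, 1, 0],
 [1, -1, 1],
 [-1, 3, -1]]

For real matrices with standard dot products, the defining identity <Ax, y> = <x, A^* y> gives (Ax)^T y = x^T (A^*) y, i.e. x^T A^T y = x^T (A^*) y. Since this holds for all x, y, we must have A^* = A^T. Therefore
A^* =
[[-2, 1, 0],
 [1, -1, 1],
 [-1, 3, -1]].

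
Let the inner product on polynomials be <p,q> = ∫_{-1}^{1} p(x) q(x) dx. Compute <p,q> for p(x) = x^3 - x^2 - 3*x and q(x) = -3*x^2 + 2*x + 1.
<p,q> = -8/3

Expand the product: p(x)·q(x) = -3*x^5 + 5*x^4 + 8*x^3 - 7*x^2 - 3*x.
∫_{-1}^{1} of each monomial x^k gives [2/(k+1) if k even, 0 if k odd]. Integrating term-by-term (or equivalently evaluating the antiderivative F(x) = -x^6/2 + x^5 + 2*x^4 - 7*x^3/3 - 3*x^2/2 at the endpoints):
  F(1) − F(−1) = -4/3 − (4/3) = -8/3.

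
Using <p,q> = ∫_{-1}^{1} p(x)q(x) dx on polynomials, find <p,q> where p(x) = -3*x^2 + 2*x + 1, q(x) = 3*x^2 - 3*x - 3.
<p,q> = -28/5

Expand the product: p(x)·q(x) = -9*x^4 + 15*x^3 + 6*x^2 - 9*x - 3.
∫_{-1}^{1} of each monomial x^k gives [2/(k+1) if k even, 0 if k odd]. Integrating term-by-term (or equivalently evaluating the antiderivative F(x) = -9*x^5/5 + 15*x^4/4 + 2*x^3 - 9*x^2/2 - 3*x at the endpoints):
  F(1) − F(−1) = -71/20 − (41/20) = -28/5.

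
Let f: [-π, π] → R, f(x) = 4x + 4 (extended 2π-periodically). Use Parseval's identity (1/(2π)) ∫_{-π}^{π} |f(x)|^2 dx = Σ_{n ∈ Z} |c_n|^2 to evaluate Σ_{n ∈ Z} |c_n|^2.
Σ |c_n|^2 = 16π^2/3 + 16

Expand and integrate term by term over [-π, π]:
  ∫ (4x)^2 dx = 16·(2π^3/3); ∫ 2·4·(4)·x dx = 0 (odd integrand); ∫ 4^2 dx = 16·2π.
So (1/(2π)) ∫_{-π}^{π} (4x + 4)^2 dx = 16π^2/3 + 16 = 16π^2/3 + 16.
Parseval ⇒ Σ |c_n|^2 = 16π^2/3 + 16.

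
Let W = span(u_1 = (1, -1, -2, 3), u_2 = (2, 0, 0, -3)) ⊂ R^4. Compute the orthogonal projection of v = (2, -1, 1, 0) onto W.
proj_W(v) = (175/146, -41/146, -41/73, -39/73)

Set up U = [u_1 | ... | u_2] ∈ R^(4×2). The projector onto W = col(U) is P = U (U^T U)^(-1) U^T.
Compute U^T U =
  [15, -7]
  [-7, 13],
and U^T v = (1, 4).
Solve U^T U · c = U^T v for the coefficients: c = (41/146, 67/146). The projection is proj_W(v) = U c.
Check: (v - proj_W(v)) · u_1 = 0  (should be 0).
Check: (v - proj_W(v)) · u_2 = 0  (should be 0).
Result: proj_W(v) = (175/146, -41/146, -41/73, -39/73).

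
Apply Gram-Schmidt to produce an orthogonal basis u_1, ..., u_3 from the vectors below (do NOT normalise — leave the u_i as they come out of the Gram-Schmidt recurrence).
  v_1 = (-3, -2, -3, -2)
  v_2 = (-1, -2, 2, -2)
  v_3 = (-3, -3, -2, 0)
Orthogonal basis:
  u_1 = (-3, -2, -3, -2)
  u_2 = (-11/26, -21/13, 67/26, -21/13)
  u_3 = (-170/313, -393/313, 68/313, 546/313)

Apply the Gram-Schmidt recurrence
  u_1 = v_1
  u_i = v_i − Σ_{j<i} ((v_i · u_j) / (u_j · u_j)) · u_j.

Step by step this gives:
  u_1 = (-3, -2, -3, -2)
  u_2 = (-11/26, -21/13, 67/26, -21/13)
  u_3 = (-170/313, -393/313, 68/313, 546/313)

Orthogonality check:
  u_2 · u_1 = 0 (should be 0)
  u_3 · u_1 = 0 (should be 0)
  u_3 · u_2 = 0 (should be 0)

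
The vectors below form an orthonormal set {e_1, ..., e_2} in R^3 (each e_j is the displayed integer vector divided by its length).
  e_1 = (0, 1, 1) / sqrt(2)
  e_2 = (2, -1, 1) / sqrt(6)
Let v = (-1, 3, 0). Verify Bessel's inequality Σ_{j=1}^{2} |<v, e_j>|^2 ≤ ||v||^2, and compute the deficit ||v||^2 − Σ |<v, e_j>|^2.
Σ |<v, e_j>|^2 = 26/3; ||v||^2 = 10; deficit = 4/3

Write each e_j = u_j / sqrt(<u_j, u_j>) where u_j is the displayed integer vector. Then <v, e_j> = <v, u_j> / sqrt(<u_j, u_j>), so |<v, e_j>|^2 = <v, u_j>^2 / <u_j, u_j>.
Coefficients: <v, e_1> = 3/sqrt(2), <v, e_2> = -5/sqrt(6).
Square and sum: Σ |<v, e_j>|^2 = 26/3.
Compute ||v||^2 = v·v = 10.
Deficit = 10 − 26/3 = 4/3 ≥ 0, confirming Bessel's inequality. (The deficit equals ||v − Σ <v,e_j> e_j||^2, the squared distance from v to span{e_j}.)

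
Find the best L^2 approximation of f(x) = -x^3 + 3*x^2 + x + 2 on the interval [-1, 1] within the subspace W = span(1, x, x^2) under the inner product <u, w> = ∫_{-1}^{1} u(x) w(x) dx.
g(x) = 3*x^2 + 2*x/5 + 2

The best approximation g ∈ W is the orthogonal projection of f onto W. Writing g = a_0 + a_1 x + a_2 x^2, the coefficients solve the normal equations G · a = b where
  G_{ij} = <φ_i, φ_j> and b_i = <f, φ_i>, with φ_0 = 1, φ_1 = x, φ_2 = x^2.
G =
  [2, 0, 2/3]
  [0, 2/3, 0]
  [2/3, 0, 2/5],
b = (6, 4/15, 38/15).
Solving gives a_0 = 2, a_1 = 2/5, a_2 = 3, so
  g(x) = 3*x^2 + 2*x/5 + 2.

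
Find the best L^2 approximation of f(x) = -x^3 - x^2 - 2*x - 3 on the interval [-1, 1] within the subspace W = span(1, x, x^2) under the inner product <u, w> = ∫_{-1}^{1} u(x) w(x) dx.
g(x) = -x^2 - 13*x/5 - 3

The best approximation g ∈ W is the orthogonal projection of f onto W. Writing g = a_0 + a_1 x + a_2 x^2, the coefficients solve the normal equations G · a = b where
  G_{ij} = <φ_i, φ_j> and b_i = <f, φ_i>, with φ_0 = 1, φ_1 = x, φ_2 = x^2.
G =
  [2, 0, 2/3]
  [0, 2/3, 0]
  [2/3, 0, 2/5],
b = (-20/3, -26/15, -12/5).
Solving gives a_0 = -3, a_1 = -13/5, a_2 = -1, so
  g(x) = -x^2 - 13*x/5 - 3.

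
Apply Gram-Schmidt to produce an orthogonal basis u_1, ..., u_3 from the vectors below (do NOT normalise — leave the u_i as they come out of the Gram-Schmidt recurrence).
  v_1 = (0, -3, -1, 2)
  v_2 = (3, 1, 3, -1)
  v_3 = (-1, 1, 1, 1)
Orthogonal basis:
  u_1 = (0, -3, -1, 2)
  u_2 = (3, -5/7, 17/7, 1/7)
  u_3 = (-7/9, 14/27, 28/27, 35/27)

Apply the Gram-Schmidt recurrence
  u_1 = v_1
  u_i = v_i − Σ_{j<i} ((v_i · u_j) / (u_j · u_j)) · u_j.

Step by step this gives:
  u_1 = (0, -3, -1, 2)
  u_2 = (3, -5/7, 17/7, 1/7)
  u_3 = (-7/9, 14/27, 28/27, 35/27)

Orthogonality check:
  u_2 · u_1 = 0 (should be 0)
  u_3 · u_1 = 0 (should be 0)
  u_3 · u_2 = 0 (should be 0)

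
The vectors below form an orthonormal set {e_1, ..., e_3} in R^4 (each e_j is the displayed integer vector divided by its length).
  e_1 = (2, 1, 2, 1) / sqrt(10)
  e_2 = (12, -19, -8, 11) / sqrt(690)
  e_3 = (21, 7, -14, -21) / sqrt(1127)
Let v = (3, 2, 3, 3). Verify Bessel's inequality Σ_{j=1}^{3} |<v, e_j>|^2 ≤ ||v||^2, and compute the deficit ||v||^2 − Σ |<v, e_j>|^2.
Σ |<v, e_j>|^2 = 89/3; ||v||^2 = 31; deficit = 4/3

Write each e_j = u_j / sqrt(<u_j, u_j>) where u_j is the displayed integer vector. Then <v, e_j> = <v, u_j> / sqrt(<u_j, u_j>), so |<v, e_j>|^2 = <v, u_j>^2 / <u_j, u_j>.
Coefficients: <v, e_1> = 17/sqrt(10), <v, e_2> = 7/sqrt(690), <v, e_3> = -28/sqrt(1127).
Square and sum: Σ |<v, e_j>|^2 = 89/3.
Compute ||v||^2 = v·v = 31.
Deficit = 31 − 89/3 = 4/3 ≥ 0, confirming Bessel's inequality. (The deficit equals ||v − Σ <v,e_j> e_j||^2, the squared distance from v to span{e_j}.)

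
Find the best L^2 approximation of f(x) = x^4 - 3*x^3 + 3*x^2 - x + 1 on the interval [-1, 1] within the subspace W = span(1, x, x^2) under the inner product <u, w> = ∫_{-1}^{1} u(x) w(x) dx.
g(x) = 27*x^2/7 - 14*x/5 + 32/35

The best approximation g ∈ W is the orthogonal projection of f onto W. Writing g = a_0 + a_1 x + a_2 x^2, the coefficients solve the normal equations G · a = b where
  G_{ij} = <φ_i, φ_j> and b_i = <f, φ_i>, with φ_0 = 1, φ_1 = x, φ_2 = x^2.
G =
  [2, 0, 2/3]
  [0, 2/3, 0]
  [2/3, 0, 2/5],
b = (22/5, -28/15, 226/105).
Solving gives a_0 = 32/35, a_1 = -14/5, a_2 = 27/7, so
  g(x) = 27*x^2/7 - 14*x/5 + 32/35.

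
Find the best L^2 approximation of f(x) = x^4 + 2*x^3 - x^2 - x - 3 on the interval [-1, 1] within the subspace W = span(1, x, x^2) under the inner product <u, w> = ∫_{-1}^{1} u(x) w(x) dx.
g(x) = -x^2/7 + x/5 - 108/35

The best approximation g ∈ W is the orthogonal projection of f onto W. Writing g = a_0 + a_1 x + a_2 x^2, the coefficients solve the normal equations G · a = b where
  G_{ij} = <φ_i, φ_j> and b_i = <f, φ_i>, with φ_0 = 1, φ_1 = x, φ_2 = x^2.
G =
  [2, 0, 2/3]
  [0, 2/3, 0]
  [2/3, 0, 2/5],
b = (-94/15, 2/15, -74/35).
Solving gives a_0 = -108/35, a_1 = 1/5, a_2 = -1/7, so
  g(x) = -x^2/7 + x/5 - 108/35.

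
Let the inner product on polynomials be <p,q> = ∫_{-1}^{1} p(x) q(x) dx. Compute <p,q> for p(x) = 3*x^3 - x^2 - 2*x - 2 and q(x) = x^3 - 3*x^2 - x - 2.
<p,q> = 1546/105

Expand the product: p(x)·q(x) = 3*x^6 - 10*x^5 - 2*x^4 - x^3 + 10*x^2 + 6*x + 4.
∫_{-1}^{1} of each monomial x^k gives [2/(k+1) if k even, 0 if k odd]. Integrating term-by-term (or equivalently evaluating the antiderivative F(x) = 3*x^7/7 - 5*x^6/3 - 2*x^5/5 - x^4/4 + 10*x^3/3 + 3*x^2 + 4*x at the endpoints):
  F(1) − F(−1) = 3547/420 − (-879/140) = 1546/105.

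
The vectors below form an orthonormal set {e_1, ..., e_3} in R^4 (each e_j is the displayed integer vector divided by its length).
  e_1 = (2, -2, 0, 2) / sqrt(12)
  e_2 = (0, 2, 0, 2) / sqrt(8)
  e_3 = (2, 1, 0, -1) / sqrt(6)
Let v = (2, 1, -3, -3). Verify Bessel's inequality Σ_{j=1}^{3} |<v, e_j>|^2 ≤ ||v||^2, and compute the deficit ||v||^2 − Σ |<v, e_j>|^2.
Σ |<v, e_j>|^2 = 14; ||v||^2 = 23; deficit = 9

Write each e_j = u_j / sqrt(<u_j, u_j>) where u_j is the displayed integer vector. Then <v, e_j> = <v, u_j> / sqrt(<u_j, u_j>), so |<v, e_j>|^2 = <v, u_j>^2 / <u_j, u_j>.
Coefficients: <v, e_1> = -4/sqrt(12), <v, e_2> = -4/sqrt(8), <v, e_3> = 8/sqrt(6).
Square and sum: Σ |<v, e_j>|^2 = 14.
Compute ||v||^2 = v·v = 23.
Deficit = 23 − 14 = 9 ≥ 0, confirming Bessel's inequality. (The deficit equals ||v − Σ <v,e_j> e_j||^2, the squared distance from v to span{e_j}.)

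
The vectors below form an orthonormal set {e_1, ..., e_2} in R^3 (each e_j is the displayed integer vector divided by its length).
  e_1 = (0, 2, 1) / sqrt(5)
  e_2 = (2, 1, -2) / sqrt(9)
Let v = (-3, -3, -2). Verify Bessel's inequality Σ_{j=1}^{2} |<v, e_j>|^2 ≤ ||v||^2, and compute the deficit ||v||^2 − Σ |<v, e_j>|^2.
Σ |<v, e_j>|^2 = 701/45; ||v||^2 = 22; deficit = 289/45

Write each e_j = u_j / sqrt(<u_j, u_j>) where u_j is the displayed integer vector. Then <v, e_j> = <v, u_j> / sqrt(<u_j, u_j>), so |<v, e_j>|^2 = <v, u_j>^2 / <u_j, u_j>.
Coefficients: <v, e_1> = -8/sqrt(5), <v, e_2> = -5/sqrt(9).
Square and sum: Σ |<v, e_j>|^2 = 701/45.
Compute ||v||^2 = v·v = 22.
Deficit = 22 − 701/45 = 289/45 ≥ 0, confirming Bessel's inequality. (The deficit equals ||v − Σ <v,e_j> e_j||^2, the squared distance from v to span{e_j}.)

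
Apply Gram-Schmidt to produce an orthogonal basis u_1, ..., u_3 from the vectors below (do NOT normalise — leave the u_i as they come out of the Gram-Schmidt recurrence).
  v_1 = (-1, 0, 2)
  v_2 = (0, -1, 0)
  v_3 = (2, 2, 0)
Orthogonal basis:
  u_1 = (-1, 0, 2)
  u_2 = (0, -1, 0)
  u_3 = (8/5, 0, 4/5)

Apply the Gram-Schmidt recurrence
  u_1 = v_1
  u_i = v_i − Σ_{j<i} ((v_i · u_j) / (u_j · u_j)) · u_j.

Step by step this gives:
  u_1 = (-1, 0, 2)
  u_2 = (0, -1, 0)
  u_3 = (8/5, 0, 4/5)

Orthogonality check:
  u_2 · u_1 = 0 (should be 0)
  u_3 · u_1 = 0 (should be 0)
  u_3 · u_2 = 0 (should be 0)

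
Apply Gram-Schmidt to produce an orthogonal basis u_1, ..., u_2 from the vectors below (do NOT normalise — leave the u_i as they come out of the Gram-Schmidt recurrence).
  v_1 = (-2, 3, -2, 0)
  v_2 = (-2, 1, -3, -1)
Orthogonal basis:
  u_1 = (-2, 3, -2, 0)
  u_2 = (-8/17, -22/17, -25/17, -1)

Apply the Gram-Schmidt recurrence
  u_1 = v_1
  u_i = v_i − Σ_{j<i} ((v_i · u_j) / (u_j · u_j)) · u_j.

Step by step this gives:
  u_1 = (-2, 3, -2, 0)
  u_2 = (-8/17, -22/17, -25/17, -1)

Orthogonality check:
  u_2 · u_1 = 0 (should be 0)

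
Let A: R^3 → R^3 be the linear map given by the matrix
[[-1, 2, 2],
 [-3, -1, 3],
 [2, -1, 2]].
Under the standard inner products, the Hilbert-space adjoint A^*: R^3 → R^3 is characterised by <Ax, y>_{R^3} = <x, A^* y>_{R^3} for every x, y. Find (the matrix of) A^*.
A^* = A^T =
[[-1, -3, 2],
 [2, -1, -1],
 [2, 3, 2]]

For real matrices with standard dot products, the defining identity <Ax, y> = <x, A^* y> gives (Ax)^T y = x^T (A^*) y, i.e. x^T A^T y = x^T (A^*) y. Since this holds for all x, y, we must have A^* = A^T. Therefore
A^* =
[[-1, -3, 2],
 [2, -1, -1],
 [2, 3, 2]].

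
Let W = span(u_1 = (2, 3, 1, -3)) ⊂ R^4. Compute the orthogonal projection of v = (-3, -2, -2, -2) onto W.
proj_W(v) = (-16/23, -24/23, -8/23, 24/23)

Set up U = [u_1 | ... | u_1] ∈ R^(4×1). The projector onto W = col(U) is P = U (U^T U)^(-1) U^T.
Compute U^T U =
  [23],
and U^T v = (-8).
Solve U^T U · c = U^T v for the coefficients: c = (-8/23). The projection is proj_W(v) = U c.
Check: (v - proj_W(v)) · u_1 = 0  (should be 0).
Result: proj_W(v) = (-16/23, -24/23, -8/23, 24/23).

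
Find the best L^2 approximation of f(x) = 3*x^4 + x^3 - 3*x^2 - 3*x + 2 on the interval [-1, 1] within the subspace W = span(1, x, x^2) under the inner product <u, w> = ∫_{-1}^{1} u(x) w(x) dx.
g(x) = -3*x^2/7 - 12*x/5 + 61/35

The best approximation g ∈ W is the orthogonal projection of f onto W. Writing g = a_0 + a_1 x + a_2 x^2, the coefficients solve the normal equations G · a = b where
  G_{ij} = <φ_i, φ_j> and b_i = <f, φ_i>, with φ_0 = 1, φ_1 = x, φ_2 = x^2.
G =
  [2, 0, 2/3]
  [0, 2/3, 0]
  [2/3, 0, 2/5],
b = (16/5, -8/5, 104/105).
Solving gives a_0 = 61/35, a_1 = -12/5, a_2 = -3/7, so
  g(x) = -3*x^2/7 - 12*x/5 + 61/35.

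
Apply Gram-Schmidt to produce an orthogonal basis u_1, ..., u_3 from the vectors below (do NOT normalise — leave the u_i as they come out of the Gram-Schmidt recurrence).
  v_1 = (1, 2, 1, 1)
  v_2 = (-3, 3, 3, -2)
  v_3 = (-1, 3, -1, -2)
Orthogonal basis:
  u_1 = (1, 2, 1, 1)
  u_2 = (-25/7, 13/7, 17/7, -18/7)
  u_3 = (38/201, 334/201, -460/201, -82/67)

Apply the Gram-Schmidt recurrence
  u_1 = v_1
  u_i = v_i − Σ_{j<i} ((v_i · u_j) / (u_j · u_j)) · u_j.

Step by step this gives:
  u_1 = (1, 2, 1, 1)
  u_2 = (-25/7, 13/7, 17/7, -18/7)
  u_3 = (38/201, 334/201, -460/201, -82/67)

Orthogonality check:
  u_2 · u_1 = 0 (should be 0)
  u_3 · u_1 = 0 (should be 0)
  u_3 · u_2 = 0 (should be 0)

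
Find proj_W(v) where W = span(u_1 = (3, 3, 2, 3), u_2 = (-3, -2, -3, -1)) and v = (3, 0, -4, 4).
proj_W(v) = (-18/137, 263/137, -293/137, 544/137)

Set up U = [u_1 | ... | u_2] ∈ R^(4×2). The projector onto W = col(U) is P = U (U^T U)^(-1) U^T.
Compute U^T U =
  [31, -24]
  [-24, 23],
and U^T v = (13, -1).
Solve U^T U · c = U^T v for the coefficients: c = (275/137, 281/137). The projection is proj_W(v) = U c.
Check: (v - proj_W(v)) · u_1 = 0  (should be 0).
Check: (v - proj_W(v)) · u_2 = 0  (should be 0).
Result: proj_W(v) = (-18/137, 263/137, -293/137, 544/137).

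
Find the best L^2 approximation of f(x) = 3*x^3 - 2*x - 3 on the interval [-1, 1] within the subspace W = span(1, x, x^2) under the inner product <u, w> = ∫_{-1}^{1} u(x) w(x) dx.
g(x) = -x/5 - 3

The best approximation g ∈ W is the orthogonal projection of f onto W. Writing g = a_0 + a_1 x + a_2 x^2, the coefficients solve the normal equations G · a = b where
  G_{ij} = <φ_i, φ_j> and b_i = <f, φ_i>, with φ_0 = 1, φ_1 = x, φ_2 = x^2.
G =
  [2, 0, 2/3]
  [0, 2/3, 0]
  [2/3, 0, 2/5],
b = (-6, -2/15, -2).
Solving gives a_0 = -3, a_1 = -1/5, a_2 = 0, so
  g(x) = -x/5 - 3.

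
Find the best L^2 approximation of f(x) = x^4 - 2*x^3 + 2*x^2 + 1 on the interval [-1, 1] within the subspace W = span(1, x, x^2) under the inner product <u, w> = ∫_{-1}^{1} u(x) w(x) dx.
g(x) = 20*x^2/7 - 6*x/5 + 32/35

The best approximation g ∈ W is the orthogonal projection of f onto W. Writing g = a_0 + a_1 x + a_2 x^2, the coefficients solve the normal equations G · a = b where
  G_{ij} = <φ_i, φ_j> and b_i = <f, φ_i>, with φ_0 = 1, φ_1 = x, φ_2 = x^2.
G =
  [2, 0, 2/3]
  [0, 2/3, 0]
  [2/3, 0, 2/5],
b = (56/15, -4/5, 184/105).
Solving gives a_0 = 32/35, a_1 = -6/5, a_2 = 20/7, so
  g(x) = 20*x^2/7 - 6*x/5 + 32/35.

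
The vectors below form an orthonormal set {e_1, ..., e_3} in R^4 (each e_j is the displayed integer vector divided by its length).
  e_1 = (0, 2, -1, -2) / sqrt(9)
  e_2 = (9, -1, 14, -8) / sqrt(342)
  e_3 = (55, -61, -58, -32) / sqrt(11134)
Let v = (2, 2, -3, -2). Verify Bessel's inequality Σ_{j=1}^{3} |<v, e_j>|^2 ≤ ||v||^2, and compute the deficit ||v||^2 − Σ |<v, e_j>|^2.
Σ |<v, e_j>|^2 = 5369/293; ||v||^2 = 21; deficit = 784/293

Write each e_j = u_j / sqrt(<u_j, u_j>) where u_j is the displayed integer vector. Then <v, e_j> = <v, u_j> / sqrt(<u_j, u_j>), so |<v, e_j>|^2 = <v, u_j>^2 / <u_j, u_j>.
Coefficients: <v, e_1> = 11/sqrt(9), <v, e_2> = -10/sqrt(342), <v, e_3> = 226/sqrt(11134).
Square and sum: Σ |<v, e_j>|^2 = 5369/293.
Compute ||v||^2 = v·v = 21.
Deficit = 21 − 5369/293 = 784/293 ≥ 0, confirming Bessel's inequality. (The deficit equals ||v − Σ <v,e_j> e_j||^2, the squared distance from v to span{e_j}.)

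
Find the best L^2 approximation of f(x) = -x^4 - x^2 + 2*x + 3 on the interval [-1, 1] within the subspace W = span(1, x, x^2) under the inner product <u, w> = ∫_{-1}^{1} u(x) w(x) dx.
g(x) = -13*x^2/7 + 2*x + 108/35

The best approximation g ∈ W is the orthogonal projection of f onto W. Writing g = a_0 + a_1 x + a_2 x^2, the coefficients solve the normal equations G · a = b where
  G_{ij} = <φ_i, φ_j> and b_i = <f, φ_i>, with φ_0 = 1, φ_1 = x, φ_2 = x^2.
G =
  [2, 0, 2/3]
  [0, 2/3, 0]
  [2/3, 0, 2/5],
b = (74/15, 4/3, 46/35).
Solving gives a_0 = 108/35, a_1 = 2, a_2 = -13/7, so
  g(x) = -13*x^2/7 + 2*x + 108/35.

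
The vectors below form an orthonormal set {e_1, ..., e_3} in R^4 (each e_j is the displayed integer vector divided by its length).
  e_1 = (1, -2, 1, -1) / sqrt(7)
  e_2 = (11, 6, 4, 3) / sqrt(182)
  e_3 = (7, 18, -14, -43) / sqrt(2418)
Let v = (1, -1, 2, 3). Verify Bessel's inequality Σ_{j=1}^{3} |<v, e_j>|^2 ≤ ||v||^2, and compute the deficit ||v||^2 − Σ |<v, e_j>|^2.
Σ |<v, e_j>|^2 = 462/31; ||v||^2 = 15; deficit = 3/31

Write each e_j = u_j / sqrt(<u_j, u_j>) where u_j is the displayed integer vector. Then <v, e_j> = <v, u_j> / sqrt(<u_j, u_j>), so |<v, e_j>|^2 = <v, u_j>^2 / <u_j, u_j>.
Coefficients: <v, e_1> = 2/sqrt(7), <v, e_2> = 22/sqrt(182), <v, e_3> = -168/sqrt(2418).
Square and sum: Σ |<v, e_j>|^2 = 462/31.
Compute ||v||^2 = v·v = 15.
Deficit = 15 − 462/31 = 3/31 ≥ 0, confirming Bessel's inequality. (The deficit equals ||v − Σ <v,e_j> e_j||^2, the squared distance from v to span{e_j}.)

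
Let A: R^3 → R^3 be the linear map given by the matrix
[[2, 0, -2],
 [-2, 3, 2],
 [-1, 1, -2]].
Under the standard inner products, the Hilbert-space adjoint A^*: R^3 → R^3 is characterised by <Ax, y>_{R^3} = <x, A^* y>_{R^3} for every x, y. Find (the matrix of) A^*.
A^* = A^T =
[[2, -2, -1],
 [0, 3, 1],
 [-2, 2, -2]]

For real matrices with standard dot products, the defining identity <Ax, y> = <x, A^* y> gives (Ax)^T y = x^T (A^*) y, i.e. x^T A^T y = x^T (A^*) y. Since this holds for all x, y, we must have A^* = A^T. Therefore
A^* =
[[2, -2, -1],
 [0, 3, 1],
 [-2, 2, -2]].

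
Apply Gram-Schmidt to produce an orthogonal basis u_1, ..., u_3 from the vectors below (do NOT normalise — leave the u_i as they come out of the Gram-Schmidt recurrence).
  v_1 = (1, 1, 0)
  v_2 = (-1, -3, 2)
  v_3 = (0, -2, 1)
Orthogonal basis:
  u_1 = (1, 1, 0)
  u_2 = (1, -1, 2)
  u_3 = (1/3, -1/3, -1/3)

Apply the Gram-Schmidt recurrence
  u_1 = v_1
  u_i = v_i − Σ_{j<i} ((v_i · u_j) / (u_j · u_j)) · u_j.

Step by step this gives:
  u_1 = (1, 1, 0)
  u_2 = (1, -1, 2)
  u_3 = (1/3, -1/3, -1/3)

Orthogonality check:
  u_2 · u_1 = 0 (should be 0)
  u_3 · u_1 = 0 (should be 0)
  u_3 · u_2 = 0 (should be 0)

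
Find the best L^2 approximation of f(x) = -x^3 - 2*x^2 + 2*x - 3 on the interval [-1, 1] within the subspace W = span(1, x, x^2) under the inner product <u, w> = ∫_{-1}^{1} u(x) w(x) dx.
g(x) = -2*x^2 + 7*x/5 - 3

The best approximation g ∈ W is the orthogonal projection of f onto W. Writing g = a_0 + a_1 x + a_2 x^2, the coefficients solve the normal equations G · a = b where
  G_{ij} = <φ_i, φ_j> and b_i = <f, φ_i>, with φ_0 = 1, φ_1 = x, φ_2 = x^2.
G =
  [2, 0, 2/3]
  [0, 2/3, 0]
  [2/3, 0, 2/5],
b = (-22/3, 14/15, -14/5).
Solving gives a_0 = -3, a_1 = 7/5, a_2 = -2, so
  g(x) = -2*x^2 + 7*x/5 - 3.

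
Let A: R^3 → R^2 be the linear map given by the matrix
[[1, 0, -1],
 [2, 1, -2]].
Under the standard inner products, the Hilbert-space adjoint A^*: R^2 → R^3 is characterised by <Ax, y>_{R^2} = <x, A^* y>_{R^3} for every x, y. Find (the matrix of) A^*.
A^* = A^T =
[[1, 2],
 [0, 1],
 [-1, -2]]

For real matrices with standard dot products, the defining identity <Ax, y> = <x, A^* y> gives (Ax)^T y = x^T (A^*) y, i.e. x^T A^T y = x^T (A^*) y. Since this holds for all x, y, we must have A^* = A^T. Therefore
A^* =
[[1, 2],
 [0, 1],
 [-1, -2]].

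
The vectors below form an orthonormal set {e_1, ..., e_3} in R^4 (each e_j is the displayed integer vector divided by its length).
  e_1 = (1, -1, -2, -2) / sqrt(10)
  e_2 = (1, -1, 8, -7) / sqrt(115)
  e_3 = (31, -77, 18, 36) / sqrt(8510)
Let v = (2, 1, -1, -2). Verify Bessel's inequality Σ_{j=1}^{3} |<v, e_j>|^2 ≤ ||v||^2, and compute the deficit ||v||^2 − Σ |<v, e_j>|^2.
Σ |<v, e_j>|^2 = 245/37; ||v||^2 = 10; deficit = 125/37

Write each e_j = u_j / sqrt(<u_j, u_j>) where u_j is the displayed integer vector. Then <v, e_j> = <v, u_j> / sqrt(<u_j, u_j>), so |<v, e_j>|^2 = <v, u_j>^2 / <u_j, u_j>.
Coefficients: <v, e_1> = 7/sqrt(10), <v, e_2> = 7/sqrt(115), <v, e_3> = -105/sqrt(8510).
Square and sum: Σ |<v, e_j>|^2 = 245/37.
Compute ||v||^2 = v·v = 10.
Deficit = 10 − 245/37 = 125/37 ≥ 0, confirming Bessel's inequality. (The deficit equals ||v − Σ <v,e_j> e_j||^2, the squared distance from v to span{e_j}.)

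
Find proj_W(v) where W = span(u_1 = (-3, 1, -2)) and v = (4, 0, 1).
proj_W(v) = (3, -1, 2)

Set up U = [u_1 | ... | u_1] ∈ R^(3×1). The projector onto W = col(U) is P = U (U^T U)^(-1) U^T.
Compute U^T U =
  [14],
and U^T v = (-14).
Solve U^T U · c = U^T v for the coefficients: c = (-1). The projection is proj_W(v) = U c.
Check: (v - proj_W(v)) · u_1 = 0  (should be 0).
Result: proj_W(v) = (3, -1, 2).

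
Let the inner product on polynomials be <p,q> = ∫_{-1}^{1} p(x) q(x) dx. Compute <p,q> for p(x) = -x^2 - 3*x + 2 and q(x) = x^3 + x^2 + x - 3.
<p,q> = -184/15

Expand the product: p(x)·q(x) = -x^5 - 4*x^4 - 2*x^3 + 2*x^2 + 11*x - 6.
∫_{-1}^{1} of each monomial x^k gives [2/(k+1) if k even, 0 if k odd]. Integrating term-by-term (or equivalently evaluating the antiderivative F(x) = -x^6/6 - 4*x^5/5 - x^4/2 + 2*x^3/3 + 11*x^2/2 - 6*x at the endpoints):
  F(1) − F(−1) = -13/10 − (329/30) = -184/15.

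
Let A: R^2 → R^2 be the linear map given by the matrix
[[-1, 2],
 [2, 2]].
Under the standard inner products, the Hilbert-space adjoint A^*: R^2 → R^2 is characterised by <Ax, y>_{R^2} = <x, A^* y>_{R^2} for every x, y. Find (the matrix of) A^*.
A^* = A^T =
[[-1, 2],
 [2, 2]]

For real matrices with standard dot products, the defining identity <Ax, y> = <x, A^* y> gives (Ax)^T y = x^T (A^*) y, i.e. x^T A^T y = x^T (A^*) y. Since this holds for all x, y, we must have A^* = A^T. Therefore
A^* =
[[-1, 2],
 [2, 2]].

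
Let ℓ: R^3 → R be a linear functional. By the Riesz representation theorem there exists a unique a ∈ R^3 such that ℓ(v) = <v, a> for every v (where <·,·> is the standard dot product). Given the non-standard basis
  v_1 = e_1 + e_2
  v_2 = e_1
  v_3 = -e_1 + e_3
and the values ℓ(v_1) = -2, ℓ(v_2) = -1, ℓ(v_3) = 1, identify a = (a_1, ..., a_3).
a = (-1, -1, 0)

Write a = (a_1, ..., a_3) in the standard basis. For each basis vector v_i, ℓ(v_i) = <v_i, a> is a linear equation in the a_j's. Collect the n equations into a matrix system V a = ℓ, where row i of V is v_i (expressed in the standard basis). Since V is invertible (lower-triangular with 1s on the diagonal, up to permutation), solve by back-substitution:
  V =
[[1, 1, 0],
 [1, 0, 0],
 [-1, 0, 1]]
  V a = (-2, -1, 1)
Solving gives a = (-1, -1, 0).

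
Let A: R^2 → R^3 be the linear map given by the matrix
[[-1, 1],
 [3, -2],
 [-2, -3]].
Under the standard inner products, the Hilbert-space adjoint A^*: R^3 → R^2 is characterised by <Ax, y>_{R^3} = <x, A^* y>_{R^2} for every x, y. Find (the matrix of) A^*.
A^* = A^T =
[[-1, 3, -2],
 [1, -2, -3]]

For real matrices with standard dot products, the defining identity <Ax, y> = <x, A^* y> gives (Ax)^T y = x^T (A^*) y, i.e. x^T A^T y = x^T (A^*) y. Since this holds for all x, y, we must have A^* = A^T. Therefore
A^* =
[[-1, 3, -2],
 [1, -2, -3]].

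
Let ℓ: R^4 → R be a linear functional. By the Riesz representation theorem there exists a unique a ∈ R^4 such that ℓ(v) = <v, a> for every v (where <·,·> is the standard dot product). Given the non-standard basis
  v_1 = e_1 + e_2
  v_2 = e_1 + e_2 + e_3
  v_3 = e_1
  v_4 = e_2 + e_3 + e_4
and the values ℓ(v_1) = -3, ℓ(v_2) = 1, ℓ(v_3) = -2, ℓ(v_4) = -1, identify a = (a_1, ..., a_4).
a = (-2, -1, 4, -4)

Write a = (a_1, ..., a_4) in the standard basis. For each basis vector v_i, ℓ(v_i) = <v_i, a> is a linear equation in the a_j's. Collect the n equations into a matrix system V a = ℓ, where row i of V is v_i (expressed in the standard basis). Since V is invertible (lower-triangular with 1s on the diagonal, up to permutation), solve by back-substitution:
  V =
[[1, 1, 0, 0],
 [1, 1, 1, 0],
 [1, 0, 0, 0],
 [0, 1, 1, 1]]
  V a = (-3, 1, -2, -1)
Solving gives a = (-2, -1, 4, -4).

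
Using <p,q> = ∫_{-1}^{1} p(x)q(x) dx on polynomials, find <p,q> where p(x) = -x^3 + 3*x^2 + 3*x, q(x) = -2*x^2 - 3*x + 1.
<p,q> = -26/5

Expand the product: p(x)·q(x) = 2*x^5 - 3*x^4 - 16*x^3 - 6*x^2 + 3*x.
∫_{-1}^{1} of each monomial x^k gives [2/(k+1) if k even, 0 if k odd]. Integrating term-by-term (or equivalently evaluating the antiderivative F(x) = x^6/3 - 3*x^5/5 - 4*x^4 - 2*x^3 + 3*x^2/2 at the endpoints):
  F(1) − F(−1) = -143/30 − (13/30) = -26/5.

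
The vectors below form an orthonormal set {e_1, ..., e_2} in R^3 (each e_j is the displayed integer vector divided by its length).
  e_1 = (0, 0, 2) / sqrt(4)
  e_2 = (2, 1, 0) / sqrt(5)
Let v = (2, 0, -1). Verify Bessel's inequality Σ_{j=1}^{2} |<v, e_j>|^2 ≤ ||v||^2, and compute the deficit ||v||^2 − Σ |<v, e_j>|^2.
Σ |<v, e_j>|^2 = 21/5; ||v||^2 = 5; deficit = 4/5

Write each e_j = u_j / sqrt(<u_j, u_j>) where u_j is the displayed integer vector. Then <v, e_j> = <v, u_j> / sqrt(<u_j, u_j>), so |<v, e_j>|^2 = <v, u_j>^2 / <u_j, u_j>.
Coefficients: <v, e_1> = -2/sqrt(4), <v, e_2> = 4/sqrt(5).
Square and sum: Σ |<v, e_j>|^2 = 21/5.
Compute ||v||^2 = v·v = 5.
Deficit = 5 − 21/5 = 4/5 ≥ 0, confirming Bessel's inequality. (The deficit equals ||v − Σ <v,e_j> e_j||^2, the squared distance from v to span{e_j}.)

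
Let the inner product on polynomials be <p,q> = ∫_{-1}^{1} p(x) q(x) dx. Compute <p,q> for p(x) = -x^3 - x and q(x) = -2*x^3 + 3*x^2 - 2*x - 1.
<p,q> = 368/105

Expand the product: p(x)·q(x) = 2*x^6 - 3*x^5 + 4*x^4 - 2*x^3 + 2*x^2 + x.
∫_{-1}^{1} of each monomial x^k gives [2/(k+1) if k even, 0 if k odd]. Integrating term-by-term (or equivalently evaluating the antiderivative F(x) = 2*x^7/7 - x^6/2 + 4*x^5/5 - x^4/2 + 2*x^3/3 + x^2/2 at the endpoints):
  F(1) − F(−1) = 263/210 − (-473/210) = 368/105.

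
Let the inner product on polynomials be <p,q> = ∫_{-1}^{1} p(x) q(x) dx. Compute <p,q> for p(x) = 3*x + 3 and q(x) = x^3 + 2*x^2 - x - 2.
<p,q> = -44/5

Expand the product: p(x)·q(x) = 3*x^4 + 9*x^3 + 3*x^2 - 9*x - 6.
∫_{-1}^{1} of each monomial x^k gives [2/(k+1) if k even, 0 if k odd]. Integrating term-by-term (or equivalently evaluating the antiderivative F(x) = 3*x^5/5 + 9*x^4/4 + x^3 - 9*x^2/2 - 6*x at the endpoints):
  F(1) − F(−1) = -133/20 − (43/20) = -44/5.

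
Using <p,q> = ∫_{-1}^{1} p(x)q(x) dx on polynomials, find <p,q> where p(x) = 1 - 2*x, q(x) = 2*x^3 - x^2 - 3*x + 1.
<p,q> = 56/15

Expand the product: p(x)·q(x) = -4*x^4 + 4*x^3 + 5*x^2 - 5*x + 1.
∫_{-1}^{1} of each monomial x^k gives [2/(k+1) if k even, 0 if k odd]. Integrating term-by-term (or equivalently evaluating the antiderivative F(x) = -4*x^5/5 + x^4 + 5*x^3/3 - 5*x^2/2 + x at the endpoints):
  F(1) − F(−1) = 11/30 − (-101/30) = 56/15.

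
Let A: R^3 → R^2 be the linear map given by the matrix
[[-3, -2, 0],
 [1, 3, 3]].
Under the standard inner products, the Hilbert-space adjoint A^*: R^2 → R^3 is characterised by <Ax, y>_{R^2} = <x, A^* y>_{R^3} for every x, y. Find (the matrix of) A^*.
A^* = A^T =
[[-3, 1],
 [-2, 3],
 [0, 3]]

For real matrices with standard dot products, the defining identity <Ax, y> = <x, A^* y> gives (Ax)^T y = x^T (A^*) y, i.e. x^T A^T y = x^T (A^*) y. Since this holds for all x, y, we must have A^* = A^T. Therefore
A^* =
[[-3, 1],
 [-2, 3],
 [0, 3]].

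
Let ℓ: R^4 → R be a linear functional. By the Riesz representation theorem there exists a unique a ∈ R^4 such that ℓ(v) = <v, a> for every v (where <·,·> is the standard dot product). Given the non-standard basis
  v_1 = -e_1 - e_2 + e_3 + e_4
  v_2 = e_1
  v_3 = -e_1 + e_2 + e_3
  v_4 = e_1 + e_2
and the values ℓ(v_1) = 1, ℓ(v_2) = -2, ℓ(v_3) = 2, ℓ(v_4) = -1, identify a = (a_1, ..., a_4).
a = (-2, 1, -1, 1)

Write a = (a_1, ..., a_4) in the standard basis. For each basis vector v_i, ℓ(v_i) = <v_i, a> is a linear equation in the a_j's. Collect the n equations into a matrix system V a = ℓ, where row i of V is v_i (expressed in the standard basis). Since V is invertible (lower-triangular with 1s on the diagonal, up to permutation), solve by back-substitution:
  V =
[[-1, -1, 1, 1],
 [1, 0, 0, 0],
 [-1, 1, 1, 0],
 [1, 1, 0, 0]]
  V a = (1, -2, 2, -1)
Solving gives a = (-2, 1, -1, 1).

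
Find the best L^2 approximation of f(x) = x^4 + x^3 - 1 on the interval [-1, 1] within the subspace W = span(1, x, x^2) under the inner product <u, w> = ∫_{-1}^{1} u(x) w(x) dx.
g(x) = 6*x^2/7 + 3*x/5 - 38/35

The best approximation g ∈ W is the orthogonal projection of f onto W. Writing g = a_0 + a_1 x + a_2 x^2, the coefficients solve the normal equations G · a = b where
  G_{ij} = <φ_i, φ_j> and b_i = <f, φ_i>, with φ_0 = 1, φ_1 = x, φ_2 = x^2.
G =
  [2, 0, 2/3]
  [0, 2/3, 0]
  [2/3, 0, 2/5],
b = (-8/5, 2/5, -8/21).
Solving gives a_0 = -38/35, a_1 = 3/5, a_2 = 6/7, so
  g(x) = 6*x^2/7 + 3*x/5 - 38/35.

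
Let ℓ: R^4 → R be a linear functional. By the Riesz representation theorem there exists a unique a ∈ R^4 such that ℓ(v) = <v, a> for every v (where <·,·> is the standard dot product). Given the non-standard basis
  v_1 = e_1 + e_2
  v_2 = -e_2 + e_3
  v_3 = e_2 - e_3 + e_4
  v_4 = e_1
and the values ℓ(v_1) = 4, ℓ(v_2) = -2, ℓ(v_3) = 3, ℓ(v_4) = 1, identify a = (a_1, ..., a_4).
a = (1, 3, 1, 1)

Write a = (a_1, ..., a_4) in the standard basis. For each basis vector v_i, ℓ(v_i) = <v_i, a> is a linear equation in the a_j's. Collect the n equations into a matrix system V a = ℓ, where row i of V is v_i (expressed in the standard basis). Since V is invertible (lower-triangular with 1s on the diagonal, up to permutation), solve by back-substitution:
  V =
[[1, 1, 0, 0],
 [0, -1, 1, 0],
 [0, 1, -1, 1],
 [1, 0, 0, 0]]
  V a = (4, -2, 3, 1)
Solving gives a = (1, 3, 1, 1).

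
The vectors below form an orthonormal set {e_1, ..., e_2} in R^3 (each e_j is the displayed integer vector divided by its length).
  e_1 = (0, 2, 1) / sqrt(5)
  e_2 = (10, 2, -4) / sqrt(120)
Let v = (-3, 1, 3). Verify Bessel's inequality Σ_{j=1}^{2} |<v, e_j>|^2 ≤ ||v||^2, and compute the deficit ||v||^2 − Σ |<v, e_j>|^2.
Σ |<v, e_j>|^2 = 55/3; ||v||^2 = 19; deficit = 2/3

Write each e_j = u_j / sqrt(<u_j, u_j>) where u_j is the displayed integer vector. Then <v, e_j> = <v, u_j> / sqrt(<u_j, u_j>), so |<v, e_j>|^2 = <v, u_j>^2 / <u_j, u_j>.
Coefficients: <v, e_1> = 5/sqrt(5), <v, e_2> = -40/sqrt(120).
Square and sum: Σ |<v, e_j>|^2 = 55/3.
Compute ||v||^2 = v·v = 19.
Deficit = 19 − 55/3 = 2/3 ≥ 0, confirming Bessel's inequality. (The deficit equals ||v − Σ <v,e_j> e_j||^2, the squared distance from v to span{e_j}.)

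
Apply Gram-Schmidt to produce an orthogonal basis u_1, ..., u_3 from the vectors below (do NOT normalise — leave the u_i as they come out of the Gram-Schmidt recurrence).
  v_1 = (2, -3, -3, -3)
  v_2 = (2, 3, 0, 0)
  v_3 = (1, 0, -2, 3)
Orthogonal basis:
  u_1 = (2, -3, -3, -3)
  u_2 = (72/31, 78/31, -15/31, -15/31)
  u_3 = (5/7, -10/21, -85/42, 125/42)

Apply the Gram-Schmidt recurrence
  u_1 = v_1
  u_i = v_i − Σ_{j<i} ((v_i · u_j) / (u_j · u_j)) · u_j.

Step by step this gives:
  u_1 = (2, -3, -3, -3)
  u_2 = (72/31, 78/31, -15/31, -15/31)
  u_3 = (5/7, -10/21, -85/42, 125/42)

Orthogonality check:
  u_2 · u_1 = 0 (should be 0)
  u_3 · u_1 = 0 (should be 0)
  u_3 · u_2 = 0 (should be 0)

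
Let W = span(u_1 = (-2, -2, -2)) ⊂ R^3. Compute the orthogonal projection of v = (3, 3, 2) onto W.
proj_W(v) = (8/3, 8/3, 8/3)

Set up U = [u_1 | ... | u_1] ∈ R^(3×1). The projector onto W = col(U) is P = U (U^T U)^(-1) U^T.
Compute U^T U =
  [12],
and U^T v = (-16).
Solve U^T U · c = U^T v for the coefficients: c = (-4/3). The projection is proj_W(v) = U c.
Check: (v - proj_W(v)) · u_1 = 0  (should be 0).
Result: proj_W(v) = (8/3, 8/3, 8/3).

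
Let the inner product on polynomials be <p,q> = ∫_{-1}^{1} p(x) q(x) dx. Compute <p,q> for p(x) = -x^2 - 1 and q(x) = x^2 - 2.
<p,q> = 64/15

Expand the product: p(x)·q(x) = -x^4 + x^2 + 2.
∫_{-1}^{1} of each monomial x^k gives [2/(k+1) if k even, 0 if k odd]. Integrating term-by-term (or equivalently evaluating the antiderivative F(x) = -x^5/5 + x^3/3 + 2*x at the endpoints):
  F(1) − F(−1) = 32/15 − (-32/15) = 64/15.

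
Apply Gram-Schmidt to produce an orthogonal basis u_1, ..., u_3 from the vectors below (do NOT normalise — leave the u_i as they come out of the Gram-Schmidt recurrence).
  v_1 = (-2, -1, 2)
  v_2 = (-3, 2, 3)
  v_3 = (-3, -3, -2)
Orthogonal basis:
  u_1 = (-2, -1, 2)
  u_2 = (-7/9, 28/9, 7/9)
  u_3 = (-5/2, 0, -5/2)

Apply the Gram-Schmidt recurrence
  u_1 = v_1
  u_i = v_i − Σ_{j<i} ((v_i · u_j) / (u_j · u_j)) · u_j.

Step by step this gives:
  u_1 = (-2, -1, 2)
  u_2 = (-7/9, 28/9, 7/9)
  u_3 = (-5/2, 0, -5/2)

Orthogonality check:
  u_2 · u_1 = 0 (should be 0)
  u_3 · u_1 = 0 (should be 0)
  u_3 · u_2 = 0 (should be 0)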